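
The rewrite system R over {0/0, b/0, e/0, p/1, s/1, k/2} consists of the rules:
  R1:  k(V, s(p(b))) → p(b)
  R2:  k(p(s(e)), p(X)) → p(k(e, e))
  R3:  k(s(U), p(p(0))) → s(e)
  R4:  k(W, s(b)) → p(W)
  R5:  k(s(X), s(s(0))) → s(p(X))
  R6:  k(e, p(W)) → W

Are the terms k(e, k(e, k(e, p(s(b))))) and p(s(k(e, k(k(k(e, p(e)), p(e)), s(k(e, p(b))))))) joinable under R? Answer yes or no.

no — NF(t₁) = e, NF(t₂) = p(s(e))

Reduce t₁ = k(e, k(e, k(e, p(s(b))))):
1. k(e, k(e, k(e, p(s(b)))))  →  k(e, k(e, s(b)))   [R6 at 2.2]
2. k(e, k(e, s(b)))  →  k(e, p(e))   [R4 at 2]
3. k(e, p(e))  →  e   [R6 at ε]

Reduce t₂ = p(s(k(e, k(k(k(e, p(e)), p(e)), s(k(e, p(b))))))):
1. p(s(k(e, k(k(k(e, p(e)), p(e)), s(k(e, p(b)))))))  →  p(s(k(e, k(k(e, p(e)), s(k(e, p(b)))))))   [R6 at 1.1.2.1.1]
2. p(s(k(e, k(k(e, p(e)), s(k(e, p(b)))))))  →  p(s(k(e, k(e, s(k(e, p(b)))))))   [R6 at 1.1.2.1]
3. p(s(k(e, k(e, s(k(e, p(b)))))))  →  p(s(k(e, k(e, s(b)))))   [R6 at 1.1.2.2.1]
4. p(s(k(e, k(e, s(b)))))  →  p(s(k(e, p(e))))   [R4 at 1.1.2]
5. p(s(k(e, p(e))))  →  p(s(e))   [R6 at 1.1]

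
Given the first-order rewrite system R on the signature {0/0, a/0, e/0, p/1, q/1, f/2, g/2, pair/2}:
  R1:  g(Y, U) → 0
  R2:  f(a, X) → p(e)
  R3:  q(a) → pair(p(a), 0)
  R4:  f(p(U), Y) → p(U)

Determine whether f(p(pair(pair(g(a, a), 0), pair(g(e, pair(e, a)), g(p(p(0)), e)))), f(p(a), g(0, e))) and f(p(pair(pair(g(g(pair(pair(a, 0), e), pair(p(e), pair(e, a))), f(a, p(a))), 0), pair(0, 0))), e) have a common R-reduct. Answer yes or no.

Reduce t₁ = f(p(pair(pair(g(a, a), 0), pair(g(e, pair(e, a)), g(p(p(0)), e)))), f(p(a), g(0, e))):
1. f(p(pair(pair(g(a, a), 0), pair(g(e, pair(e, a)), g(p(p(0)), e)))), f(p(a), g(0, e)))  →  p(pair(pair(g(a, a), 0), pair(g(e, pair(e, a)), g(p(p(0)), e))))   [R4 at ε]
2. p(pair(pair(g(a, a), 0), pair(g(e, pair(e, a)), g(p(p(0)), e))))  →  p(pair(pair(0, 0), pair(g(e, pair(e, a)), g(p(p(0)), e))))   [R1 at 1.1.1]
3. p(pair(pair(0, 0), pair(g(e, pair(e, a)), g(p(p(0)), e))))  →  p(pair(pair(0, 0), pair(0, g(p(p(0)), e))))   [R1 at 1.2.1]
4. p(pair(pair(0, 0), pair(0, g(p(p(0)), e))))  →  p(pair(pair(0, 0), pair(0, 0)))   [R1 at 1.2.2]

Reduce t₂ = f(p(pair(pair(g(g(pair(pair(a, 0), e), pair(p(e), pair(e, a))), f(a, p(a))), 0), pair(0, 0))), e):
1. f(p(pair(pair(g(g(pair(pair(a, 0), e), pair(p(e), pair(e, a))), f(a, p(a))), 0), pair(0, 0))), e)  →  p(pair(pair(g(g(pair(pair(a, 0), e), pair(p(e), pair(e, a))), f(a, p(a))), 0), pair(0, 0)))   [R4 at ε]
2. p(pair(pair(g(g(pair(pair(a, 0), e), pair(p(e), pair(e, a))), f(a, p(a))), 0), pair(0, 0)))  →  p(pair(pair(0, 0), pair(0, 0)))   [R1 at 1.1.1]

yes — NF(t₁) = p(pair(pair(0, 0), pair(0, 0))), NF(t₂) = p(pair(pair(0, 0), pair(0, 0)))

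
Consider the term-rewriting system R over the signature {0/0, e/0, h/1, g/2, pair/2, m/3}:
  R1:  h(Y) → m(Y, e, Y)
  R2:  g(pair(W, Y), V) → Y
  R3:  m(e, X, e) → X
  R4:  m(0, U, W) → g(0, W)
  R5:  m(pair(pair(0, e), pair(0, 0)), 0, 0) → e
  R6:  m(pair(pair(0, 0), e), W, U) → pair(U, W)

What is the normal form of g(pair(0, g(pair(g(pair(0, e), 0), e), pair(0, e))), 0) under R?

1. g(pair(0, g(pair(g(pair(0, e), 0), e), pair(0, e))), 0)  →  g(pair(g(pair(0, e), 0), e), pair(0, e))   [R2 at ε]
2. g(pair(g(pair(0, e), 0), e), pair(0, e))  →  e   [R2 at ε]

e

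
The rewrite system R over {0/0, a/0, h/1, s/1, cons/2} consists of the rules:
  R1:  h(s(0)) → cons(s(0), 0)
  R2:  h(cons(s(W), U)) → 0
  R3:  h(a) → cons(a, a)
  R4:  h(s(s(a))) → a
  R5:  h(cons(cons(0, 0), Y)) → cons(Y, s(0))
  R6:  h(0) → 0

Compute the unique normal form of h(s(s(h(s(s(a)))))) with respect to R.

a

1. h(s(s(h(s(s(a))))))  →  h(s(s(a)))   [R4 at 1.1.1]
2. h(s(s(a)))  →  a   [R4 at ε]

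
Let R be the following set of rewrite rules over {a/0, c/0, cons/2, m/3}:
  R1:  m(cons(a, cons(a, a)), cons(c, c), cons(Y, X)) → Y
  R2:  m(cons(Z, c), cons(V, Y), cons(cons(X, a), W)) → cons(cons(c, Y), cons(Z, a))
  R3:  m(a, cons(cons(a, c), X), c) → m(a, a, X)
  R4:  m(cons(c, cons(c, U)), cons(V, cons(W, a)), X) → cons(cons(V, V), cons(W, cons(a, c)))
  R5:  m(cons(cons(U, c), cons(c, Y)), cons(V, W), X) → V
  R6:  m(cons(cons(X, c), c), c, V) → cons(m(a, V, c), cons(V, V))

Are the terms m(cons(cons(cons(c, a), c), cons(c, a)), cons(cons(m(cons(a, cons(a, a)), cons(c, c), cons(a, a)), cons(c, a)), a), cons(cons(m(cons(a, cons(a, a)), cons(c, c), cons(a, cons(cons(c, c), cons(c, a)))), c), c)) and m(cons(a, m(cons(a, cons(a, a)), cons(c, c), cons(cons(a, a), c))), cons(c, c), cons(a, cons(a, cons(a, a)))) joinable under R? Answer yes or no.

no — NF(t₁) = cons(a, cons(c, a)), NF(t₂) = a

Reduce t₁ = m(cons(cons(cons(c, a), c), cons(c, a)), cons(cons(m(cons(a, cons(a, a)), cons(c, c), cons(a, a)), cons(c, a)), a), cons(cons(m(cons(a, cons(a, a)), cons(c, c), cons(a, cons(cons(c, c), cons(c, a)))), c), c)):
1. m(cons(cons(cons(c, a), c), cons(c, a)), cons(cons(m(cons(a, cons(a, a)), cons(c, c), cons(a, a)), cons(c, a)), a), cons(cons(m(cons(a, cons(a, a)), cons(c, c), cons(a, cons(cons(c, c), cons(c, a)))), c), c))  →  cons(m(cons(a, cons(a, a)), cons(c, c), cons(a, a)), cons(c, a))   [R5 at ε]
2. cons(m(cons(a, cons(a, a)), cons(c, c), cons(a, a)), cons(c, a))  →  cons(a, cons(c, a))   [R1 at 1]

Reduce t₂ = m(cons(a, m(cons(a, cons(a, a)), cons(c, c), cons(cons(a, a), c))), cons(c, c), cons(a, cons(a, cons(a, a)))):
1. m(cons(a, m(cons(a, cons(a, a)), cons(c, c), cons(cons(a, a), c))), cons(c, c), cons(a, cons(a, cons(a, a))))  →  m(cons(a, cons(a, a)), cons(c, c), cons(a, cons(a, cons(a, a))))   [R1 at 1.2]
2. m(cons(a, cons(a, a)), cons(c, c), cons(a, cons(a, cons(a, a))))  →  a   [R1 at ε]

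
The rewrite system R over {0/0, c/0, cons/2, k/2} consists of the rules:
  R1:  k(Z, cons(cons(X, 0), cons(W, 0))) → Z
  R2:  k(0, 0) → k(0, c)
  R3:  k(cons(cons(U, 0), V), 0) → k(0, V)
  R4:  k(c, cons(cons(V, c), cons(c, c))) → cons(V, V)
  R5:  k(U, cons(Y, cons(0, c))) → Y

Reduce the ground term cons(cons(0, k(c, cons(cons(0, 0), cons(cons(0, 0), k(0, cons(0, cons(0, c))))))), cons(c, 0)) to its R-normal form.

cons(cons(0, c), cons(c, 0))

1. cons(cons(0, k(c, cons(cons(0, 0), cons(cons(0, 0), k(0, cons(0, cons(0, c))))))), cons(c, 0))  →  cons(cons(0, k(c, cons(cons(0, 0), cons(cons(0, 0), 0)))), cons(c, 0))   [R5 at 1.2.2.2.2]
2. cons(cons(0, k(c, cons(cons(0, 0), cons(cons(0, 0), 0)))), cons(c, 0))  →  cons(cons(0, c), cons(c, 0))   [R1 at 1.2]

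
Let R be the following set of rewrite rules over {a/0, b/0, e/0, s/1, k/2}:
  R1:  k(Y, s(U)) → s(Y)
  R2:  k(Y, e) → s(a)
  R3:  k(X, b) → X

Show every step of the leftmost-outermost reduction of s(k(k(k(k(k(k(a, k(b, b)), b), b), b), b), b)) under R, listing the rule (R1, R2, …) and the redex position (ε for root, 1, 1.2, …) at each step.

s(a)

1. s(k(k(k(k(k(k(a, k(b, b)), b), b), b), b), b))  →  s(k(k(k(k(k(a, k(b, b)), b), b), b), b))   [R3 at 1]
2. s(k(k(k(k(k(a, k(b, b)), b), b), b), b))  →  s(k(k(k(k(a, k(b, b)), b), b), b))   [R3 at 1]
3. s(k(k(k(k(a, k(b, b)), b), b), b))  →  s(k(k(k(a, k(b, b)), b), b))   [R3 at 1]
4. s(k(k(k(a, k(b, b)), b), b))  →  s(k(k(a, k(b, b)), b))   [R3 at 1]
5. s(k(k(a, k(b, b)), b))  →  s(k(a, k(b, b)))   [R3 at 1]
6. s(k(a, k(b, b)))  →  s(k(a, b))   [R3 at 1.2]
7. s(k(a, b))  →  s(a)   [R3 at 1]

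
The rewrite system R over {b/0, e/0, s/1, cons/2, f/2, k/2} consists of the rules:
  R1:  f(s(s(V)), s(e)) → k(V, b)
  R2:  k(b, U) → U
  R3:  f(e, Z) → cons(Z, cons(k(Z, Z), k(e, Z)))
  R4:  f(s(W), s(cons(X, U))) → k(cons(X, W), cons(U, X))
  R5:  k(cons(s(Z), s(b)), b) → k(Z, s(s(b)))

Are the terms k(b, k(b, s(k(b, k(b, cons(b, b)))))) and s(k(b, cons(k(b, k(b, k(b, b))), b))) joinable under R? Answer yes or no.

yes — NF(t₁) = s(cons(b, b)), NF(t₂) = s(cons(b, b))

Reduce t₁ = k(b, k(b, s(k(b, k(b, cons(b, b)))))):
1. k(b, k(b, s(k(b, k(b, cons(b, b))))))  →  k(b, s(k(b, k(b, cons(b, b)))))   [R2 at ε]
2. k(b, s(k(b, k(b, cons(b, b)))))  →  s(k(b, k(b, cons(b, b))))   [R2 at ε]
3. s(k(b, k(b, cons(b, b))))  →  s(k(b, cons(b, b)))   [R2 at 1]
4. s(k(b, cons(b, b)))  →  s(cons(b, b))   [R2 at 1]

Reduce t₂ = s(k(b, cons(k(b, k(b, k(b, b))), b))):
1. s(k(b, cons(k(b, k(b, k(b, b))), b)))  →  s(cons(k(b, k(b, k(b, b))), b))   [R2 at 1]
2. s(cons(k(b, k(b, k(b, b))), b))  →  s(cons(k(b, k(b, b)), b))   [R2 at 1.1]
3. s(cons(k(b, k(b, b)), b))  →  s(cons(k(b, b), b))   [R2 at 1.1]
4. s(cons(k(b, b), b))  →  s(cons(b, b))   [R2 at 1.1]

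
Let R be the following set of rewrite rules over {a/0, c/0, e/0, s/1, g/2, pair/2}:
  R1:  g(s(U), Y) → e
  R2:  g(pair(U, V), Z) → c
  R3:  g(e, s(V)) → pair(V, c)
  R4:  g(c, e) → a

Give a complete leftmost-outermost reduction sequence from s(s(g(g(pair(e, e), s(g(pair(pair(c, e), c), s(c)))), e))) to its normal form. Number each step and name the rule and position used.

s(s(a))

1. s(s(g(g(pair(e, e), s(g(pair(pair(c, e), c), s(c)))), e)))  →  s(s(g(c, e)))   [R2 at 1.1.1]
2. s(s(g(c, e)))  →  s(s(a))   [R4 at 1.1]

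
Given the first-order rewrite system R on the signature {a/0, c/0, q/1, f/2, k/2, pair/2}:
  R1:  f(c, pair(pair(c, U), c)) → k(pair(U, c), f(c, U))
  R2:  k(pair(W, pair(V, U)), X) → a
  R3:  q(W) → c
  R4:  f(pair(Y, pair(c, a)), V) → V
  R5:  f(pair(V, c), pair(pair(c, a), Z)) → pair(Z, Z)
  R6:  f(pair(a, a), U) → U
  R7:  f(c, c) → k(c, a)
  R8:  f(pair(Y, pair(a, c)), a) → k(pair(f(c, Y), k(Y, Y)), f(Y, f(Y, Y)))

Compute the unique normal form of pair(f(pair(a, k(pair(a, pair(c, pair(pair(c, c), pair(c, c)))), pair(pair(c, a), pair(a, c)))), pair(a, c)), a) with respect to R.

pair(pair(a, c), a)

1. pair(f(pair(a, k(pair(a, pair(c, pair(pair(c, c), pair(c, c)))), pair(pair(c, a), pair(a, c)))), pair(a, c)), a)  →  pair(f(pair(a, a), pair(a, c)), a)   [R2 at 1.1.2]
2. pair(f(pair(a, a), pair(a, c)), a)  →  pair(pair(a, c), a)   [R6 at 1]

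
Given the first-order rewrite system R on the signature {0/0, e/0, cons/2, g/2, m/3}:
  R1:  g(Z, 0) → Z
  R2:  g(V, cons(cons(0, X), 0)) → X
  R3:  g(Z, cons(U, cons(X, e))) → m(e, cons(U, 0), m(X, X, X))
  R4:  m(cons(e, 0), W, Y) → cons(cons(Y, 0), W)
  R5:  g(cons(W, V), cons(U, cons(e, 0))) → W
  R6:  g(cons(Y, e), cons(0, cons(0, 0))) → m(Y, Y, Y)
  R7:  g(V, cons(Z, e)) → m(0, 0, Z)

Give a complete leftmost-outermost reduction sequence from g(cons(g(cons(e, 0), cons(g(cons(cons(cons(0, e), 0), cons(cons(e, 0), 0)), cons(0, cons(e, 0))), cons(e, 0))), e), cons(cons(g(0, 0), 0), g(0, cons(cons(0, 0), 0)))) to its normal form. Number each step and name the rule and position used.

0

1. g(cons(g(cons(e, 0), cons(g(cons(cons(cons(0, e), 0), cons(cons(e, 0), 0)), cons(0, cons(e, 0))), cons(e, 0))), e), cons(cons(g(0, 0), 0), g(0, cons(cons(0, 0), 0))))  →  g(cons(e, e), cons(cons(g(0, 0), 0), g(0, cons(cons(0, 0), 0))))   [R5 at 1.1]
2. g(cons(e, e), cons(cons(g(0, 0), 0), g(0, cons(cons(0, 0), 0))))  →  g(cons(e, e), cons(cons(0, 0), g(0, cons(cons(0, 0), 0))))   [R1 at 2.1.1]
3. g(cons(e, e), cons(cons(0, 0), g(0, cons(cons(0, 0), 0))))  →  g(cons(e, e), cons(cons(0, 0), 0))   [R2 at 2.2]
4. g(cons(e, e), cons(cons(0, 0), 0))  →  0   [R2 at ε]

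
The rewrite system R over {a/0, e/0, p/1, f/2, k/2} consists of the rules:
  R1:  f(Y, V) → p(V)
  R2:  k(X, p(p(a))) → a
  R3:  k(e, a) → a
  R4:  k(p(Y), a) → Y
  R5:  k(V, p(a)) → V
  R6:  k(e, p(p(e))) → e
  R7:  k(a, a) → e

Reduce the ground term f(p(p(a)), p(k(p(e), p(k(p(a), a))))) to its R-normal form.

1. f(p(p(a)), p(k(p(e), p(k(p(a), a)))))  →  p(p(k(p(e), p(k(p(a), a)))))   [R1 at ε]
2. p(p(k(p(e), p(k(p(a), a)))))  →  p(p(k(p(e), p(a))))   [R4 at 1.1.2.1]
3. p(p(k(p(e), p(a))))  →  p(p(p(e)))   [R5 at 1.1]

p(p(p(e)))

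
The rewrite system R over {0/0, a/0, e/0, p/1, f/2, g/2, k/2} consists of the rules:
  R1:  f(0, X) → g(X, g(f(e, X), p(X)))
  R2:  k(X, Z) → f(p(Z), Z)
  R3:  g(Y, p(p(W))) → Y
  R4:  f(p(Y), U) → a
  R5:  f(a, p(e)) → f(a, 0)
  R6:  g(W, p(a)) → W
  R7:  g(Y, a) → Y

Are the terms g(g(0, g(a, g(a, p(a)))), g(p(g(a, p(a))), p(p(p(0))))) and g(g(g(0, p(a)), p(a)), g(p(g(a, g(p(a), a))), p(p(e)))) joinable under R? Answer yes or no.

Reduce t₁ = g(g(0, g(a, g(a, p(a)))), g(p(g(a, p(a))), p(p(p(0))))):
1. g(g(0, g(a, g(a, p(a)))), g(p(g(a, p(a))), p(p(p(0)))))  →  g(g(0, g(a, a)), g(p(g(a, p(a))), p(p(p(0)))))   [R6 at 1.2.2]
2. g(g(0, g(a, a)), g(p(g(a, p(a))), p(p(p(0)))))  →  g(g(0, a), g(p(g(a, p(a))), p(p(p(0)))))   [R7 at 1.2]
3. g(g(0, a), g(p(g(a, p(a))), p(p(p(0)))))  →  g(0, g(p(g(a, p(a))), p(p(p(0)))))   [R7 at 1]
4. g(0, g(p(g(a, p(a))), p(p(p(0)))))  →  g(0, p(g(a, p(a))))   [R3 at 2]
5. g(0, p(g(a, p(a))))  →  g(0, p(a))   [R6 at 2.1]
6. g(0, p(a))  →  0   [R6 at ε]

Reduce t₂ = g(g(g(0, p(a)), p(a)), g(p(g(a, g(p(a), a))), p(p(e)))):
1. g(g(g(0, p(a)), p(a)), g(p(g(a, g(p(a), a))), p(p(e))))  →  g(g(0, p(a)), g(p(g(a, g(p(a), a))), p(p(e))))   [R6 at 1]
2. g(g(0, p(a)), g(p(g(a, g(p(a), a))), p(p(e))))  →  g(0, g(p(g(a, g(p(a), a))), p(p(e))))   [R6 at 1]
3. g(0, g(p(g(a, g(p(a), a))), p(p(e))))  →  g(0, p(g(a, g(p(a), a))))   [R3 at 2]
4. g(0, p(g(a, g(p(a), a))))  →  g(0, p(g(a, p(a))))   [R7 at 2.1.2]
5. g(0, p(g(a, p(a))))  →  g(0, p(a))   [R6 at 2.1]
6. g(0, p(a))  →  0   [R6 at ε]

yes — NF(t₁) = 0, NF(t₂) = 0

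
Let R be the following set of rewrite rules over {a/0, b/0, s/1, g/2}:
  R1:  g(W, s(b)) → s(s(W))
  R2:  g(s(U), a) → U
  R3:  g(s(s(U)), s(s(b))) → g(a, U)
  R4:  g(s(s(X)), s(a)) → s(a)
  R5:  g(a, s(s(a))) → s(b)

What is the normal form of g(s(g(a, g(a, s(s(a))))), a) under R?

s(s(a))

1. g(s(g(a, g(a, s(s(a))))), a)  →  g(a, g(a, s(s(a))))   [R2 at ε]
2. g(a, g(a, s(s(a))))  →  g(a, s(b))   [R5 at 2]
3. g(a, s(b))  →  s(s(a))   [R1 at ε]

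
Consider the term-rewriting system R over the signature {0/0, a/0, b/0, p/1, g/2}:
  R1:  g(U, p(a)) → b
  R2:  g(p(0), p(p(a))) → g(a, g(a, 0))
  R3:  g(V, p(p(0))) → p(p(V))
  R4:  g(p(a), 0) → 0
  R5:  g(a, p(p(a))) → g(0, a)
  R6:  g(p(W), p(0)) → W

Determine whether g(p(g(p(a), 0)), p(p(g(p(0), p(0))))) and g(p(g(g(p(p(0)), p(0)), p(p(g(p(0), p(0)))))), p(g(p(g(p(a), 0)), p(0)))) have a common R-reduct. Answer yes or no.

Reduce t₁ = g(p(g(p(a), 0)), p(p(g(p(0), p(0))))):
1. g(p(g(p(a), 0)), p(p(g(p(0), p(0)))))  →  g(p(0), p(p(g(p(0), p(0)))))   [R4 at 1.1]
2. g(p(0), p(p(g(p(0), p(0)))))  →  g(p(0), p(p(0)))   [R6 at 2.1.1]
3. g(p(0), p(p(0)))  →  p(p(p(0)))   [R3 at ε]

Reduce t₂ = g(p(g(g(p(p(0)), p(0)), p(p(g(p(0), p(0)))))), p(g(p(g(p(a), 0)), p(0)))):
1. g(p(g(g(p(p(0)), p(0)), p(p(g(p(0), p(0)))))), p(g(p(g(p(a), 0)), p(0))))  →  g(p(g(p(0), p(p(g(p(0), p(0)))))), p(g(p(g(p(a), 0)), p(0))))   [R6 at 1.1.1]
2. g(p(g(p(0), p(p(g(p(0), p(0)))))), p(g(p(g(p(a), 0)), p(0))))  →  g(p(g(p(0), p(p(0)))), p(g(p(g(p(a), 0)), p(0))))   [R6 at 1.1.2.1.1]
3. g(p(g(p(0), p(p(0)))), p(g(p(g(p(a), 0)), p(0))))  →  g(p(p(p(p(0)))), p(g(p(g(p(a), 0)), p(0))))   [R3 at 1.1]
4. g(p(p(p(p(0)))), p(g(p(g(p(a), 0)), p(0))))  →  g(p(p(p(p(0)))), p(g(p(a), 0)))   [R6 at 2.1]
5. g(p(p(p(p(0)))), p(g(p(a), 0)))  →  g(p(p(p(p(0)))), p(0))   [R4 at 2.1]
6. g(p(p(p(p(0)))), p(0))  →  p(p(p(0)))   [R6 at ε]

yes — NF(t₁) = p(p(p(0))), NF(t₂) = p(p(p(0)))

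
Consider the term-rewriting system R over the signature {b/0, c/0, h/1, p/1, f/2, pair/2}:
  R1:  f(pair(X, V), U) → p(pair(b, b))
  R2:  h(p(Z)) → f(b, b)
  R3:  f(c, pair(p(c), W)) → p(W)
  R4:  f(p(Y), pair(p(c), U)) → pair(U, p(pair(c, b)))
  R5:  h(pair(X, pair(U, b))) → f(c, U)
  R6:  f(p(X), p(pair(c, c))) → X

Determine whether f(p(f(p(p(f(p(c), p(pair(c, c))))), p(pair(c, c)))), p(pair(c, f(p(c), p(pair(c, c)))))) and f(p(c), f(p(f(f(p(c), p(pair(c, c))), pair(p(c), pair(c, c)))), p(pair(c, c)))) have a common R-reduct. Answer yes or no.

Reduce t₁ = f(p(f(p(p(f(p(c), p(pair(c, c))))), p(pair(c, c)))), p(pair(c, f(p(c), p(pair(c, c)))))):
1. f(p(f(p(p(f(p(c), p(pair(c, c))))), p(pair(c, c)))), p(pair(c, f(p(c), p(pair(c, c))))))  →  f(p(p(f(p(c), p(pair(c, c))))), p(pair(c, f(p(c), p(pair(c, c))))))   [R6 at 1.1]
2. f(p(p(f(p(c), p(pair(c, c))))), p(pair(c, f(p(c), p(pair(c, c))))))  →  f(p(p(c)), p(pair(c, f(p(c), p(pair(c, c))))))   [R6 at 1.1.1]
3. f(p(p(c)), p(pair(c, f(p(c), p(pair(c, c))))))  →  f(p(p(c)), p(pair(c, c)))   [R6 at 2.1.2]
4. f(p(p(c)), p(pair(c, c)))  →  p(c)   [R6 at ε]

Reduce t₂ = f(p(c), f(p(f(f(p(c), p(pair(c, c))), pair(p(c), pair(c, c)))), p(pair(c, c)))):
1. f(p(c), f(p(f(f(p(c), p(pair(c, c))), pair(p(c), pair(c, c)))), p(pair(c, c))))  →  f(p(c), f(f(p(c), p(pair(c, c))), pair(p(c), pair(c, c))))   [R6 at 2]
2. f(p(c), f(f(p(c), p(pair(c, c))), pair(p(c), pair(c, c))))  →  f(p(c), f(c, pair(p(c), pair(c, c))))   [R6 at 2.1]
3. f(p(c), f(c, pair(p(c), pair(c, c))))  →  f(p(c), p(pair(c, c)))   [R3 at 2]
4. f(p(c), p(pair(c, c)))  →  c   [R6 at ε]

no — NF(t₁) = p(c), NF(t₂) = c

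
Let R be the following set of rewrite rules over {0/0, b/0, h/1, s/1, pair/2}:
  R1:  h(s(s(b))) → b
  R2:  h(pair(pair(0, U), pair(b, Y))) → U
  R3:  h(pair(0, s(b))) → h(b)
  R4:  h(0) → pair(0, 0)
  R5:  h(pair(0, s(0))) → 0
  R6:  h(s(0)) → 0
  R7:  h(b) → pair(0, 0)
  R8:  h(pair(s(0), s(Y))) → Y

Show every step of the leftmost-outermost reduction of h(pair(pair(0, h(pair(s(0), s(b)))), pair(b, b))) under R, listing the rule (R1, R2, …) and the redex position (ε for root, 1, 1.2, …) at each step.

1. h(pair(pair(0, h(pair(s(0), s(b)))), pair(b, b)))  →  h(pair(s(0), s(b)))   [R2 at ε]
2. h(pair(s(0), s(b)))  →  b   [R8 at ε]

b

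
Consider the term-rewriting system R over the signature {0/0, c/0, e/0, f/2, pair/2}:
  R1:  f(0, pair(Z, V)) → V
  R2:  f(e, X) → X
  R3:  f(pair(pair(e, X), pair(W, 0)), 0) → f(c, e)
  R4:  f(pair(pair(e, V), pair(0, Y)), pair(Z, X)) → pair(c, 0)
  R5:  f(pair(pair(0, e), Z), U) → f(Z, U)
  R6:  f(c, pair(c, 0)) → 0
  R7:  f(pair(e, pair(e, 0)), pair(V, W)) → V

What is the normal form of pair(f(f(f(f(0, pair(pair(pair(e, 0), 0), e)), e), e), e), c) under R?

pair(e, c)

1. pair(f(f(f(f(0, pair(pair(pair(e, 0), 0), e)), e), e), e), c)  →  pair(f(f(f(e, e), e), e), c)   [R1 at 1.1.1.1]
2. pair(f(f(f(e, e), e), e), c)  →  pair(f(f(e, e), e), c)   [R2 at 1.1.1]
3. pair(f(f(e, e), e), c)  →  pair(f(e, e), c)   [R2 at 1.1]
4. pair(f(e, e), c)  →  pair(e, c)   [R2 at 1]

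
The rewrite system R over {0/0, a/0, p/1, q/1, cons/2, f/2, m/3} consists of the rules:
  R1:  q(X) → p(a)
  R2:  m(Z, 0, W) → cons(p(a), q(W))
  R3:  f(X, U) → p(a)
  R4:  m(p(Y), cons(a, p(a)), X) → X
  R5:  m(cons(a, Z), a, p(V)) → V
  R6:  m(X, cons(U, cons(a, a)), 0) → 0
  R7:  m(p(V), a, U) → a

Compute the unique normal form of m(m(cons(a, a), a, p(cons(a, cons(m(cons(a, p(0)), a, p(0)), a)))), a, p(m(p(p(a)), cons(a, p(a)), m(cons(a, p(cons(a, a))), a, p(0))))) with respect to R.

0

1. m(m(cons(a, a), a, p(cons(a, cons(m(cons(a, p(0)), a, p(0)), a)))), a, p(m(p(p(a)), cons(a, p(a)), m(cons(a, p(cons(a, a))), a, p(0)))))  →  m(cons(a, cons(m(cons(a, p(0)), a, p(0)), a)), a, p(m(p(p(a)), cons(a, p(a)), m(cons(a, p(cons(a, a))), a, p(0)))))   [R5 at 1]
2. m(cons(a, cons(m(cons(a, p(0)), a, p(0)), a)), a, p(m(p(p(a)), cons(a, p(a)), m(cons(a, p(cons(a, a))), a, p(0)))))  →  m(p(p(a)), cons(a, p(a)), m(cons(a, p(cons(a, a))), a, p(0)))   [R5 at ε]
3. m(p(p(a)), cons(a, p(a)), m(cons(a, p(cons(a, a))), a, p(0)))  →  m(cons(a, p(cons(a, a))), a, p(0))   [R4 at ε]
4. m(cons(a, p(cons(a, a))), a, p(0))  →  0   [R5 at ε]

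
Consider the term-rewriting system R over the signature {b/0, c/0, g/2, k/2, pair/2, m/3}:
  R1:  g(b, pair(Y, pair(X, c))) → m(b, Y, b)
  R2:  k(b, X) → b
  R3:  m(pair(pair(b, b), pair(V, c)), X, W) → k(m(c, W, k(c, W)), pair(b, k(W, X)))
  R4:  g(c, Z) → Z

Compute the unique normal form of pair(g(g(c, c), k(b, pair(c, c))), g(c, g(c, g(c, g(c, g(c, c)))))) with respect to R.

1. pair(g(g(c, c), k(b, pair(c, c))), g(c, g(c, g(c, g(c, g(c, c))))))  →  pair(g(c, k(b, pair(c, c))), g(c, g(c, g(c, g(c, g(c, c))))))   [R4 at 1.1]
2. pair(g(c, k(b, pair(c, c))), g(c, g(c, g(c, g(c, g(c, c))))))  →  pair(k(b, pair(c, c)), g(c, g(c, g(c, g(c, g(c, c))))))   [R4 at 1]
3. pair(k(b, pair(c, c)), g(c, g(c, g(c, g(c, g(c, c))))))  →  pair(b, g(c, g(c, g(c, g(c, g(c, c))))))   [R2 at 1]
4. pair(b, g(c, g(c, g(c, g(c, g(c, c))))))  →  pair(b, g(c, g(c, g(c, g(c, c)))))   [R4 at 2]
5. pair(b, g(c, g(c, g(c, g(c, c)))))  →  pair(b, g(c, g(c, g(c, c))))   [R4 at 2]
6. pair(b, g(c, g(c, g(c, c))))  →  pair(b, g(c, g(c, c)))   [R4 at 2]
7. pair(b, g(c, g(c, c)))  →  pair(b, g(c, c))   [R4 at 2]
8. pair(b, g(c, c))  →  pair(b, c)   [R4 at 2]

pair(b, c)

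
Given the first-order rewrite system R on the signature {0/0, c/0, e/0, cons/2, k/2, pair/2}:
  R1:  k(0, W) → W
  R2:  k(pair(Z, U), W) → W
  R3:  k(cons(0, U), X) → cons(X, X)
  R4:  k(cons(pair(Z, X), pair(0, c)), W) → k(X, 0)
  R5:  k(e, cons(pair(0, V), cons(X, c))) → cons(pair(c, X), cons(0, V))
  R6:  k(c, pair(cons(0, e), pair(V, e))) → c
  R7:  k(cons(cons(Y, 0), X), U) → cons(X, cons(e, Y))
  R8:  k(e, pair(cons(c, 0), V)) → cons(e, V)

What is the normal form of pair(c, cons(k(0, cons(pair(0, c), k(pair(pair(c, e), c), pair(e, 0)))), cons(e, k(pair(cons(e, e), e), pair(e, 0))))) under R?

pair(c, cons(cons(pair(0, c), pair(e, 0)), cons(e, pair(e, 0))))

1. pair(c, cons(k(0, cons(pair(0, c), k(pair(pair(c, e), c), pair(e, 0)))), cons(e, k(pair(cons(e, e), e), pair(e, 0)))))  →  pair(c, cons(cons(pair(0, c), k(pair(pair(c, e), c), pair(e, 0))), cons(e, k(pair(cons(e, e), e), pair(e, 0)))))   [R1 at 2.1]
2. pair(c, cons(cons(pair(0, c), k(pair(pair(c, e), c), pair(e, 0))), cons(e, k(pair(cons(e, e), e), pair(e, 0)))))  →  pair(c, cons(cons(pair(0, c), pair(e, 0)), cons(e, k(pair(cons(e, e), e), pair(e, 0)))))   [R2 at 2.1.2]
3. pair(c, cons(cons(pair(0, c), pair(e, 0)), cons(e, k(pair(cons(e, e), e), pair(e, 0)))))  →  pair(c, cons(cons(pair(0, c), pair(e, 0)), cons(e, pair(e, 0))))   [R2 at 2.2.2]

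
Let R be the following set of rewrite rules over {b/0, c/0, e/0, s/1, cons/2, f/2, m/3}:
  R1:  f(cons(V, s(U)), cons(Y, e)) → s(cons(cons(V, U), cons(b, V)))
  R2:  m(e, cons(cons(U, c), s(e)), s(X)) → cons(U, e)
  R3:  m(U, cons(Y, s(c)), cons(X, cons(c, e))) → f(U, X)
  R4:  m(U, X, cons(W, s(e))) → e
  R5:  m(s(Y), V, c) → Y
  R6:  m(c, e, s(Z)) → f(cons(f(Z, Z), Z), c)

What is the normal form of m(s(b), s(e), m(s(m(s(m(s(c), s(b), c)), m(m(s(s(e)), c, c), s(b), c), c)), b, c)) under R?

b

1. m(s(b), s(e), m(s(m(s(m(s(c), s(b), c)), m(m(s(s(e)), c, c), s(b), c), c)), b, c))  →  m(s(b), s(e), m(s(m(s(c), s(b), c)), m(m(s(s(e)), c, c), s(b), c), c))   [R5 at 3]
2. m(s(b), s(e), m(s(m(s(c), s(b), c)), m(m(s(s(e)), c, c), s(b), c), c))  →  m(s(b), s(e), m(s(c), s(b), c))   [R5 at 3]
3. m(s(b), s(e), m(s(c), s(b), c))  →  m(s(b), s(e), c)   [R5 at 3]
4. m(s(b), s(e), c)  →  b   [R5 at ε]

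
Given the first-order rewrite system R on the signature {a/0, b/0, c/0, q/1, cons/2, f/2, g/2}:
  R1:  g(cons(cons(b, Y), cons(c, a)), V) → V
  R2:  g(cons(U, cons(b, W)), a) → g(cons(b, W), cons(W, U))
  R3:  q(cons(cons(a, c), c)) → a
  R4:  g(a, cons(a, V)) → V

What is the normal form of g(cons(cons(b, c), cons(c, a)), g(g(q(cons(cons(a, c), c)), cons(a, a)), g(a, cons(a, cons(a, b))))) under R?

b

1. g(cons(cons(b, c), cons(c, a)), g(g(q(cons(cons(a, c), c)), cons(a, a)), g(a, cons(a, cons(a, b)))))  →  g(g(q(cons(cons(a, c), c)), cons(a, a)), g(a, cons(a, cons(a, b))))   [R1 at ε]
2. g(g(q(cons(cons(a, c), c)), cons(a, a)), g(a, cons(a, cons(a, b))))  →  g(g(a, cons(a, a)), g(a, cons(a, cons(a, b))))   [R3 at 1.1]
3. g(g(a, cons(a, a)), g(a, cons(a, cons(a, b))))  →  g(a, g(a, cons(a, cons(a, b))))   [R4 at 1]
4. g(a, g(a, cons(a, cons(a, b))))  →  g(a, cons(a, b))   [R4 at 2]
5. g(a, cons(a, b))  →  b   [R4 at ε]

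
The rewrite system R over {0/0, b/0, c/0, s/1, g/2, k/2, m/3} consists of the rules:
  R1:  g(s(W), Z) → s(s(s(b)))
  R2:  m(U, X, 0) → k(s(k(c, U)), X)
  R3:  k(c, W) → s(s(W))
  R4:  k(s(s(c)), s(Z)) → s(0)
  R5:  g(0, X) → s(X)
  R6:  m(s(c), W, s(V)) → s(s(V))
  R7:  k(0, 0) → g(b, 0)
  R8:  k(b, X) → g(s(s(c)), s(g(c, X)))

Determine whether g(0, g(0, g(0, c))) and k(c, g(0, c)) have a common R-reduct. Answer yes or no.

Reduce t₁ = g(0, g(0, g(0, c))):
1. g(0, g(0, g(0, c)))  →  s(g(0, g(0, c)))   [R5 at ε]
2. s(g(0, g(0, c)))  →  s(s(g(0, c)))   [R5 at 1]
3. s(s(g(0, c)))  →  s(s(s(c)))   [R5 at 1.1]

Reduce t₂ = k(c, g(0, c)):
1. k(c, g(0, c))  →  s(s(g(0, c)))   [R3 at ε]
2. s(s(g(0, c)))  →  s(s(s(c)))   [R5 at 1.1]

yes — NF(t₁) = s(s(s(c))), NF(t₂) = s(s(s(c)))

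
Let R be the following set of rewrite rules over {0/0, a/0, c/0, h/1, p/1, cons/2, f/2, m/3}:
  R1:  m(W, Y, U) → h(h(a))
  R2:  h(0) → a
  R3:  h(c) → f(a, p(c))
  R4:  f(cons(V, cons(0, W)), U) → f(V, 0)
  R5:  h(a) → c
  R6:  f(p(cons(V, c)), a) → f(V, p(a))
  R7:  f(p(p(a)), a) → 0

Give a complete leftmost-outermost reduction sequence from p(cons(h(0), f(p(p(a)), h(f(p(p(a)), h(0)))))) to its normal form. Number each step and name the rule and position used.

1. p(cons(h(0), f(p(p(a)), h(f(p(p(a)), h(0))))))  →  p(cons(a, f(p(p(a)), h(f(p(p(a)), h(0))))))   [R2 at 1.1]
2. p(cons(a, f(p(p(a)), h(f(p(p(a)), h(0))))))  →  p(cons(a, f(p(p(a)), h(f(p(p(a)), a)))))   [R2 at 1.2.2.1.2]
3. p(cons(a, f(p(p(a)), h(f(p(p(a)), a)))))  →  p(cons(a, f(p(p(a)), h(0))))   [R7 at 1.2.2.1]
4. p(cons(a, f(p(p(a)), h(0))))  →  p(cons(a, f(p(p(a)), a)))   [R2 at 1.2.2]
5. p(cons(a, f(p(p(a)), a)))  →  p(cons(a, 0))   [R7 at 1.2]

p(cons(a, 0))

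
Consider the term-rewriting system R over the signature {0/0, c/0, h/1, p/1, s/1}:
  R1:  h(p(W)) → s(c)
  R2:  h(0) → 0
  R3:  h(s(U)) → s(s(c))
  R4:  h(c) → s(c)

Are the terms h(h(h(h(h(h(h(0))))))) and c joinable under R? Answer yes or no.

Reduce t₁ = h(h(h(h(h(h(h(0))))))):
1. h(h(h(h(h(h(h(0)))))))  →  h(h(h(h(h(h(0))))))   [R2 at 1.1.1.1.1.1]
2. h(h(h(h(h(h(0))))))  →  h(h(h(h(h(0)))))   [R2 at 1.1.1.1.1]
3. h(h(h(h(h(0)))))  →  h(h(h(h(0))))   [R2 at 1.1.1.1]
4. h(h(h(h(0))))  →  h(h(h(0)))   [R2 at 1.1.1]
5. h(h(h(0)))  →  h(h(0))   [R2 at 1.1]
6. h(h(0))  →  h(0)   [R2 at 1]
7. h(0)  →  0   [R2 at ε]

Reduce t₂ = c:

no — NF(t₁) = 0, NF(t₂) = c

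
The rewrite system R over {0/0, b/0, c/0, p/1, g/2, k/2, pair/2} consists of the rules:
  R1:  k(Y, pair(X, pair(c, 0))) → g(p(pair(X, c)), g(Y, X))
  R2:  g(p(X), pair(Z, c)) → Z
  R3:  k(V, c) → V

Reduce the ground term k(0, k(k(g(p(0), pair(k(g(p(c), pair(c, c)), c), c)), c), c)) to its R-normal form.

0

1. k(0, k(k(g(p(0), pair(k(g(p(c), pair(c, c)), c), c)), c), c))  →  k(0, k(g(p(0), pair(k(g(p(c), pair(c, c)), c), c)), c))   [R3 at 2]
2. k(0, k(g(p(0), pair(k(g(p(c), pair(c, c)), c), c)), c))  →  k(0, g(p(0), pair(k(g(p(c), pair(c, c)), c), c)))   [R3 at 2]
3. k(0, g(p(0), pair(k(g(p(c), pair(c, c)), c), c)))  →  k(0, k(g(p(c), pair(c, c)), c))   [R2 at 2]
4. k(0, k(g(p(c), pair(c, c)), c))  →  k(0, g(p(c), pair(c, c)))   [R3 at 2]
5. k(0, g(p(c), pair(c, c)))  →  k(0, c)   [R2 at 2]
6. k(0, c)  →  0   [R3 at ε]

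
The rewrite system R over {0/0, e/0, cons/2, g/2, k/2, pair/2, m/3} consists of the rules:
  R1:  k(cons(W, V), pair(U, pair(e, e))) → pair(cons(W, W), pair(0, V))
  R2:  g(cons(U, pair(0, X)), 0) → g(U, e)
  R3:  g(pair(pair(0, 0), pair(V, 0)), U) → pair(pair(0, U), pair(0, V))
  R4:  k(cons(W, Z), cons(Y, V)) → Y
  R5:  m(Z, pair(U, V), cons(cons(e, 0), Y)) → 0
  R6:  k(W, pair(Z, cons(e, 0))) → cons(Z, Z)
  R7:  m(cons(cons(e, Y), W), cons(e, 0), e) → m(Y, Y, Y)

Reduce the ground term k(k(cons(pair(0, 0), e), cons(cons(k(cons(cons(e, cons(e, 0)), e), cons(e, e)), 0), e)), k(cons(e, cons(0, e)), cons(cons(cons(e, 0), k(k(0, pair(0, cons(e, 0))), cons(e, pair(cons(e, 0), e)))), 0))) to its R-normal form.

1. k(k(cons(pair(0, 0), e), cons(cons(k(cons(cons(e, cons(e, 0)), e), cons(e, e)), 0), e)), k(cons(e, cons(0, e)), cons(cons(cons(e, 0), k(k(0, pair(0, cons(e, 0))), cons(e, pair(cons(e, 0), e)))), 0)))  →  k(cons(k(cons(cons(e, cons(e, 0)), e), cons(e, e)), 0), k(cons(e, cons(0, e)), cons(cons(cons(e, 0), k(k(0, pair(0, cons(e, 0))), cons(e, pair(cons(e, 0), e)))), 0)))   [R4 at 1]
2. k(cons(k(cons(cons(e, cons(e, 0)), e), cons(e, e)), 0), k(cons(e, cons(0, e)), cons(cons(cons(e, 0), k(k(0, pair(0, cons(e, 0))), cons(e, pair(cons(e, 0), e)))), 0)))  →  k(cons(e, 0), k(cons(e, cons(0, e)), cons(cons(cons(e, 0), k(k(0, pair(0, cons(e, 0))), cons(e, pair(cons(e, 0), e)))), 0)))   [R4 at 1.1]
3. k(cons(e, 0), k(cons(e, cons(0, e)), cons(cons(cons(e, 0), k(k(0, pair(0, cons(e, 0))), cons(e, pair(cons(e, 0), e)))), 0)))  →  k(cons(e, 0), cons(cons(e, 0), k(k(0, pair(0, cons(e, 0))), cons(e, pair(cons(e, 0), e)))))   [R4 at 2]
4. k(cons(e, 0), cons(cons(e, 0), k(k(0, pair(0, cons(e, 0))), cons(e, pair(cons(e, 0), e)))))  →  cons(e, 0)   [R4 at ε]

cons(e, 0)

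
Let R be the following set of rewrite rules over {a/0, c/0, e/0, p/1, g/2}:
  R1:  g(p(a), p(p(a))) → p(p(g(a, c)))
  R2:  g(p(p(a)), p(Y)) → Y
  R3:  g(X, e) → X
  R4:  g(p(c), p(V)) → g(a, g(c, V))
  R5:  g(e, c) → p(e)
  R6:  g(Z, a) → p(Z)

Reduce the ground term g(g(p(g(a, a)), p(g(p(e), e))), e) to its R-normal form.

p(e)

1. g(g(p(g(a, a)), p(g(p(e), e))), e)  →  g(p(g(a, a)), p(g(p(e), e)))   [R3 at ε]
2. g(p(g(a, a)), p(g(p(e), e)))  →  g(p(p(a)), p(g(p(e), e)))   [R6 at 1.1]
3. g(p(p(a)), p(g(p(e), e)))  →  g(p(e), e)   [R2 at ε]
4. g(p(e), e)  →  p(e)   [R3 at ε]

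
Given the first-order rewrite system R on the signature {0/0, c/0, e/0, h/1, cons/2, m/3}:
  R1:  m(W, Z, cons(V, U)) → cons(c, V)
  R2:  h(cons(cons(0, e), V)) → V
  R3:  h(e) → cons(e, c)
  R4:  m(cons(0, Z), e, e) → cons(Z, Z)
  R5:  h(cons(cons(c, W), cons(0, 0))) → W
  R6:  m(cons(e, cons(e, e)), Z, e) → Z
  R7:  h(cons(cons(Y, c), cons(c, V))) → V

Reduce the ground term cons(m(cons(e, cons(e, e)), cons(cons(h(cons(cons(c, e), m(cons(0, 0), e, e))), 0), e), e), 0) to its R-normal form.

1. cons(m(cons(e, cons(e, e)), cons(cons(h(cons(cons(c, e), m(cons(0, 0), e, e))), 0), e), e), 0)  →  cons(cons(cons(h(cons(cons(c, e), m(cons(0, 0), e, e))), 0), e), 0)   [R6 at 1]
2. cons(cons(cons(h(cons(cons(c, e), m(cons(0, 0), e, e))), 0), e), 0)  →  cons(cons(cons(h(cons(cons(c, e), cons(0, 0))), 0), e), 0)   [R4 at 1.1.1.1.2]
3. cons(cons(cons(h(cons(cons(c, e), cons(0, 0))), 0), e), 0)  →  cons(cons(cons(e, 0), e), 0)   [R5 at 1.1.1]

cons(cons(cons(e, 0), e), 0)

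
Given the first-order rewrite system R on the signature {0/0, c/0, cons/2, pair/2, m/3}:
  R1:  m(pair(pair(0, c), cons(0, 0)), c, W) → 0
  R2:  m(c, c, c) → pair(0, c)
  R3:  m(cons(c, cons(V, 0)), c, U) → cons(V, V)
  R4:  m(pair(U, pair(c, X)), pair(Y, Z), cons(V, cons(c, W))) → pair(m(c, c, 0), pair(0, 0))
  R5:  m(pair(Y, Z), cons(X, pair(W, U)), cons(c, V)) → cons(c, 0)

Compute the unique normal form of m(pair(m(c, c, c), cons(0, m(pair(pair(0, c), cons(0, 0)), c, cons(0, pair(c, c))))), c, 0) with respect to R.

1. m(pair(m(c, c, c), cons(0, m(pair(pair(0, c), cons(0, 0)), c, cons(0, pair(c, c))))), c, 0)  →  m(pair(pair(0, c), cons(0, m(pair(pair(0, c), cons(0, 0)), c, cons(0, pair(c, c))))), c, 0)   [R2 at 1.1]
2. m(pair(pair(0, c), cons(0, m(pair(pair(0, c), cons(0, 0)), c, cons(0, pair(c, c))))), c, 0)  →  m(pair(pair(0, c), cons(0, 0)), c, 0)   [R1 at 1.2.2]
3. m(pair(pair(0, c), cons(0, 0)), c, 0)  →  0   [R1 at ε]

0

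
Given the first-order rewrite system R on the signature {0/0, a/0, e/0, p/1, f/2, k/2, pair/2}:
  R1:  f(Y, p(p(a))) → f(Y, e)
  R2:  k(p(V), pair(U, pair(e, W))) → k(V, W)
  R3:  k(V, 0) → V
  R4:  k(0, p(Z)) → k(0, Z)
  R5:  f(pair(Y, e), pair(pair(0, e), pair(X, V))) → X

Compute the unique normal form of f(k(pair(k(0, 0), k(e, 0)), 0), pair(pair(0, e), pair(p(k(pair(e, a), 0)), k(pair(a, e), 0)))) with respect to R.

1. f(k(pair(k(0, 0), k(e, 0)), 0), pair(pair(0, e), pair(p(k(pair(e, a), 0)), k(pair(a, e), 0))))  →  f(pair(k(0, 0), k(e, 0)), pair(pair(0, e), pair(p(k(pair(e, a), 0)), k(pair(a, e), 0))))   [R3 at 1]
2. f(pair(k(0, 0), k(e, 0)), pair(pair(0, e), pair(p(k(pair(e, a), 0)), k(pair(a, e), 0))))  →  f(pair(0, k(e, 0)), pair(pair(0, e), pair(p(k(pair(e, a), 0)), k(pair(a, e), 0))))   [R3 at 1.1]
3. f(pair(0, k(e, 0)), pair(pair(0, e), pair(p(k(pair(e, a), 0)), k(pair(a, e), 0))))  →  f(pair(0, e), pair(pair(0, e), pair(p(k(pair(e, a), 0)), k(pair(a, e), 0))))   [R3 at 1.2]
4. f(pair(0, e), pair(pair(0, e), pair(p(k(pair(e, a), 0)), k(pair(a, e), 0))))  →  p(k(pair(e, a), 0))   [R5 at ε]
5. p(k(pair(e, a), 0))  →  p(pair(e, a))   [R3 at 1]

p(pair(e, a))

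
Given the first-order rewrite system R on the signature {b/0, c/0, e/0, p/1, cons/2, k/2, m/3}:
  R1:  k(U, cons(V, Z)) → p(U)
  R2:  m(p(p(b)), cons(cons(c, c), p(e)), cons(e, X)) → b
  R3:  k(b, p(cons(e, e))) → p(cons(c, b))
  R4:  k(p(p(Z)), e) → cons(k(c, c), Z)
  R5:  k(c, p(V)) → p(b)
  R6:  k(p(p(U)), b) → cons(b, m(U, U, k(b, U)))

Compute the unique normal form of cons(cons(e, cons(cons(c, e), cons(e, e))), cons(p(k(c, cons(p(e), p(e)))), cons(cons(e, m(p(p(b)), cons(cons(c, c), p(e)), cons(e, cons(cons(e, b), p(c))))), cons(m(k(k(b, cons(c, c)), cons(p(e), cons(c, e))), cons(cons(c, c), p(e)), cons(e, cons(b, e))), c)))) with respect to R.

cons(cons(e, cons(cons(c, e), cons(e, e))), cons(p(p(c)), cons(cons(e, b), cons(b, c))))

1. cons(cons(e, cons(cons(c, e), cons(e, e))), cons(p(k(c, cons(p(e), p(e)))), cons(cons(e, m(p(p(b)), cons(cons(c, c), p(e)), cons(e, cons(cons(e, b), p(c))))), cons(m(k(k(b, cons(c, c)), cons(p(e), cons(c, e))), cons(cons(c, c), p(e)), cons(e, cons(b, e))), c))))  →  cons(cons(e, cons(cons(c, e), cons(e, e))), cons(p(p(c)), cons(cons(e, m(p(p(b)), cons(cons(c, c), p(e)), cons(e, cons(cons(e, b), p(c))))), cons(m(k(k(b, cons(c, c)), cons(p(e), cons(c, e))), cons(cons(c, c), p(e)), cons(e, cons(b, e))), c))))   [R1 at 2.1.1]
2. cons(cons(e, cons(cons(c, e), cons(e, e))), cons(p(p(c)), cons(cons(e, m(p(p(b)), cons(cons(c, c), p(e)), cons(e, cons(cons(e, b), p(c))))), cons(m(k(k(b, cons(c, c)), cons(p(e), cons(c, e))), cons(cons(c, c), p(e)), cons(e, cons(b, e))), c))))  →  cons(cons(e, cons(cons(c, e), cons(e, e))), cons(p(p(c)), cons(cons(e, b), cons(m(k(k(b, cons(c, c)), cons(p(e), cons(c, e))), cons(cons(c, c), p(e)), cons(e, cons(b, e))), c))))   [R2 at 2.2.1.2]
3. cons(cons(e, cons(cons(c, e), cons(e, e))), cons(p(p(c)), cons(cons(e, b), cons(m(k(k(b, cons(c, c)), cons(p(e), cons(c, e))), cons(cons(c, c), p(e)), cons(e, cons(b, e))), c))))  →  cons(cons(e, cons(cons(c, e), cons(e, e))), cons(p(p(c)), cons(cons(e, b), cons(m(p(k(b, cons(c, c))), cons(cons(c, c), p(e)), cons(e, cons(b, e))), c))))   [R1 at 2.2.2.1.1]
4. cons(cons(e, cons(cons(c, e), cons(e, e))), cons(p(p(c)), cons(cons(e, b), cons(m(p(k(b, cons(c, c))), cons(cons(c, c), p(e)), cons(e, cons(b, e))), c))))  →  cons(cons(e, cons(cons(c, e), cons(e, e))), cons(p(p(c)), cons(cons(e, b), cons(m(p(p(b)), cons(cons(c, c), p(e)), cons(e, cons(b, e))), c))))   [R1 at 2.2.2.1.1.1]
5. cons(cons(e, cons(cons(c, e), cons(e, e))), cons(p(p(c)), cons(cons(e, b), cons(m(p(p(b)), cons(cons(c, c), p(e)), cons(e, cons(b, e))), c))))  →  cons(cons(e, cons(cons(c, e), cons(e, e))), cons(p(p(c)), cons(cons(e, b), cons(b, c))))   [R2 at 2.2.2.1]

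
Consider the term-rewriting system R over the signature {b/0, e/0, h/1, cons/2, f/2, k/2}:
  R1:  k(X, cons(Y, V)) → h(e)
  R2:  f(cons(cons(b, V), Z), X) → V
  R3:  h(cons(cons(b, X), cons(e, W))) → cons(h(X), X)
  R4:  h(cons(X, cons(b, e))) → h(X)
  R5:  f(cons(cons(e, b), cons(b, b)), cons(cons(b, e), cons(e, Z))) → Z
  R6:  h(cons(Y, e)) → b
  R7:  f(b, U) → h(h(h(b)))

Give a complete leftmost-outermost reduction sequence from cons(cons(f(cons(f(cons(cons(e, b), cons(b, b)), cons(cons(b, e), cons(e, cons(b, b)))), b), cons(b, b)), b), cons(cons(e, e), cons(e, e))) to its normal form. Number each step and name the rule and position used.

1. cons(cons(f(cons(f(cons(cons(e, b), cons(b, b)), cons(cons(b, e), cons(e, cons(b, b)))), b), cons(b, b)), b), cons(cons(e, e), cons(e, e)))  →  cons(cons(f(cons(cons(b, b), b), cons(b, b)), b), cons(cons(e, e), cons(e, e)))   [R5 at 1.1.1.1]
2. cons(cons(f(cons(cons(b, b), b), cons(b, b)), b), cons(cons(e, e), cons(e, e)))  →  cons(cons(b, b), cons(cons(e, e), cons(e, e)))   [R2 at 1.1]

cons(cons(b, b), cons(cons(e, e), cons(e, e)))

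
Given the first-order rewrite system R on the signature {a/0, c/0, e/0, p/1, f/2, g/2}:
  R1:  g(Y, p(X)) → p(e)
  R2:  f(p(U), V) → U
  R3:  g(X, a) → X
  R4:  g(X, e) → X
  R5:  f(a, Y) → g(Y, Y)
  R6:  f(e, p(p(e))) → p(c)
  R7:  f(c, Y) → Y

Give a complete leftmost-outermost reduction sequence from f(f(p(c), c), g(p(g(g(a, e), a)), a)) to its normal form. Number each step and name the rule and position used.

p(a)

1. f(f(p(c), c), g(p(g(g(a, e), a)), a))  →  f(c, g(p(g(g(a, e), a)), a))   [R2 at 1]
2. f(c, g(p(g(g(a, e), a)), a))  →  g(p(g(g(a, e), a)), a)   [R7 at ε]
3. g(p(g(g(a, e), a)), a)  →  p(g(g(a, e), a))   [R3 at ε]
4. p(g(g(a, e), a))  →  p(g(a, e))   [R3 at 1]
5. p(g(a, e))  →  p(a)   [R4 at 1]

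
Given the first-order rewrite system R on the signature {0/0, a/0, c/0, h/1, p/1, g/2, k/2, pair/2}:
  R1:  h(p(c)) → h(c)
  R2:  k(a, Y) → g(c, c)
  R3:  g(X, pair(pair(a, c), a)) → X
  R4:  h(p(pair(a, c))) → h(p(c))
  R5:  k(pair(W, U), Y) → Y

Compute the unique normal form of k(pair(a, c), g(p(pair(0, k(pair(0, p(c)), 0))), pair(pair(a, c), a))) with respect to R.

1. k(pair(a, c), g(p(pair(0, k(pair(0, p(c)), 0))), pair(pair(a, c), a)))  →  g(p(pair(0, k(pair(0, p(c)), 0))), pair(pair(a, c), a))   [R5 at ε]
2. g(p(pair(0, k(pair(0, p(c)), 0))), pair(pair(a, c), a))  →  p(pair(0, k(pair(0, p(c)), 0)))   [R3 at ε]
3. p(pair(0, k(pair(0, p(c)), 0)))  →  p(pair(0, 0))   [R5 at 1.2]

p(pair(0, 0))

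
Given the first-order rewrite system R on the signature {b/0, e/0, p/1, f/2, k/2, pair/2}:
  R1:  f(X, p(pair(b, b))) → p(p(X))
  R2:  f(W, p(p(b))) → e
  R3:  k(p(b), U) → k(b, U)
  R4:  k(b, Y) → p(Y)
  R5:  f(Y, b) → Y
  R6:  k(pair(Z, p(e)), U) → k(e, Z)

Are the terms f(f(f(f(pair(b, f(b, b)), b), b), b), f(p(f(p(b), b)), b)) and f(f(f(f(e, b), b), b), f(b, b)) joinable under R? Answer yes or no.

yes — NF(t₁) = e, NF(t₂) = e

Reduce t₁ = f(f(f(f(pair(b, f(b, b)), b), b), b), f(p(f(p(b), b)), b)):
1. f(f(f(f(pair(b, f(b, b)), b), b), b), f(p(f(p(b), b)), b))  →  f(f(f(pair(b, f(b, b)), b), b), f(p(f(p(b), b)), b))   [R5 at 1]
2. f(f(f(pair(b, f(b, b)), b), b), f(p(f(p(b), b)), b))  →  f(f(pair(b, f(b, b)), b), f(p(f(p(b), b)), b))   [R5 at 1]
3. f(f(pair(b, f(b, b)), b), f(p(f(p(b), b)), b))  →  f(pair(b, f(b, b)), f(p(f(p(b), b)), b))   [R5 at 1]
4. f(pair(b, f(b, b)), f(p(f(p(b), b)), b))  →  f(pair(b, b), f(p(f(p(b), b)), b))   [R5 at 1.2]
5. f(pair(b, b), f(p(f(p(b), b)), b))  →  f(pair(b, b), p(f(p(b), b)))   [R5 at 2]
6. f(pair(b, b), p(f(p(b), b)))  →  f(pair(b, b), p(p(b)))   [R5 at 2.1]
7. f(pair(b, b), p(p(b)))  →  e   [R2 at ε]

Reduce t₂ = f(f(f(f(e, b), b), b), f(b, b)):
1. f(f(f(f(e, b), b), b), f(b, b))  →  f(f(f(e, b), b), f(b, b))   [R5 at 1]
2. f(f(f(e, b), b), f(b, b))  →  f(f(e, b), f(b, b))   [R5 at 1]
3. f(f(e, b), f(b, b))  →  f(e, f(b, b))   [R5 at 1]
4. f(e, f(b, b))  →  f(e, b)   [R5 at 2]
5. f(e, b)  →  e   [R5 at ε]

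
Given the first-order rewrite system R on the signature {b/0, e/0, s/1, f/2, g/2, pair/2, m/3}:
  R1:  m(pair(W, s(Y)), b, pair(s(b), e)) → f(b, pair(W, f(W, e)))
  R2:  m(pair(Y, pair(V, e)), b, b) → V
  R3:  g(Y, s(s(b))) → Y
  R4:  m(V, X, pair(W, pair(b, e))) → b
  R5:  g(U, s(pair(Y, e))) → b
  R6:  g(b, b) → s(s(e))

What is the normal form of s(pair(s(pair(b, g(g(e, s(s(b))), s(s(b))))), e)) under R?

s(pair(s(pair(b, e)), e))

1. s(pair(s(pair(b, g(g(e, s(s(b))), s(s(b))))), e))  →  s(pair(s(pair(b, g(e, s(s(b))))), e))   [R3 at 1.1.1.2]
2. s(pair(s(pair(b, g(e, s(s(b))))), e))  →  s(pair(s(pair(b, e)), e))   [R3 at 1.1.1.2]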